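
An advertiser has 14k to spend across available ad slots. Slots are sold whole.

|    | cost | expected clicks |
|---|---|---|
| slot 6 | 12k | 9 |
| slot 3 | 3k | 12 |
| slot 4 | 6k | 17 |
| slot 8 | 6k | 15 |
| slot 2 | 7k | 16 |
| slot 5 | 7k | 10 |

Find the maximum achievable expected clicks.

33

Take slot 4 and slot 2: cost 6 + 7 = 13 ≤ 14, expected clicks 17 + 16 = 33.
No other feasible combination does better.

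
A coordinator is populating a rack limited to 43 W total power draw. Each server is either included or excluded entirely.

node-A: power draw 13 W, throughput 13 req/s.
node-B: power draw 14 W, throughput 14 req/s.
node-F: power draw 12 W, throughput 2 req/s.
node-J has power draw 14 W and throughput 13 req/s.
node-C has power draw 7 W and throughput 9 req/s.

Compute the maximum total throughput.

40

Allowing fractional choices, the relaxed optimum would be about 44.4, but servers are indivisible.
node-B + node-J + node-C: power draw 14 + 14 + 7 = 35 ≤ 43, throughput 14 + 13 + 9 = 36.
node-A + node-B + node-J: power draw 13 + 14 + 14 = 41 ≤ 43, throughput 13 + 14 + 13 = 40.
node-A + node-B + node-C: power draw 13 + 14 + 7 = 34 ≤ 43, throughput 13 + 14 + 9 = 36.
Best is node-A, node-B, and node-J with total throughput 40.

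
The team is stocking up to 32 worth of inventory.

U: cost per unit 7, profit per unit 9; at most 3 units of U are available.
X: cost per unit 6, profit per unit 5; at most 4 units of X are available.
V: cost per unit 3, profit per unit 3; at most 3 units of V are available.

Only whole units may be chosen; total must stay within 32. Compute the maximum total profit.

This is a bounded integer knapsack.
3×U, 1×X, and 1×V: cost 30 ≤ 32, profit 3·9 + 1·5 + 1·3 = 35.
3×U and 3×V: cost 30 ≤ 32, profit 3·9 + 3·3 = 36.
Best is 36.

36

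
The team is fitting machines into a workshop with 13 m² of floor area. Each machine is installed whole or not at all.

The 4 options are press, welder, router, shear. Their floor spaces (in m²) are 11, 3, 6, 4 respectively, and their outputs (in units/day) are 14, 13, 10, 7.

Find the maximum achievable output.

This is an integer program with binary decision variables.
welder + router + shear: floor space 3 + 6 + 4 = 13 ≤ 13, output 13 + 10 + 7 = 30.
welder + router: floor space 3 + 6 = 9 ≤ 13, output 13 + 10 = 23.
Best is welder, router, and shear with total output 30.

30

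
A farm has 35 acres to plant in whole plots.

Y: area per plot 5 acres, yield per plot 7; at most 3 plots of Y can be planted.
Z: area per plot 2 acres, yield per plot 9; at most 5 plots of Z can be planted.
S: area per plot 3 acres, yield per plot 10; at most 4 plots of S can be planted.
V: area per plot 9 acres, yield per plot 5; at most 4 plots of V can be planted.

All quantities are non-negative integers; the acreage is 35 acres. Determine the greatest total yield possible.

99

Z has the best ratio (9/2); taking only Z gives at most 5×9 = 45 (stopped by the supply cap of 5).
Mixing does better — 2×Y, 5×Z, and 4×S: area 32 ≤ 35, yield 2·7 + 5·9 + 4·10 = 99.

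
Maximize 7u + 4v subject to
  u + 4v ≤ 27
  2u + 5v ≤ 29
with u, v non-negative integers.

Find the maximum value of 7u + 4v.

The continuous relaxation peaks at (14.5, 0) with value 101.50; rounding to a feasible lattice point costs some objective.
(u,v)=(14,0): 1·14+4·0=14≤27, 2·14+5·0=28≤29, objective 98.
(u,v)=(13,0): 1·13+4·0=13≤27, 2·13+5·0=26≤29, objective 91.
Maximum is 98 at (u,v)=(14,0).

98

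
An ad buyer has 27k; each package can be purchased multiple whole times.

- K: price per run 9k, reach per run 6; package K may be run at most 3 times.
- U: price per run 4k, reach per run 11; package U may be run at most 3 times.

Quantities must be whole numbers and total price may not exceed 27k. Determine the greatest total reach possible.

2×K and 2×U: price 26 ≤ 27, reach 2·6 + 2·11 = 34.
1×K and 3×U: price 21 ≤ 27, reach 1·6 + 3·11 = 39.
Best is 39.

39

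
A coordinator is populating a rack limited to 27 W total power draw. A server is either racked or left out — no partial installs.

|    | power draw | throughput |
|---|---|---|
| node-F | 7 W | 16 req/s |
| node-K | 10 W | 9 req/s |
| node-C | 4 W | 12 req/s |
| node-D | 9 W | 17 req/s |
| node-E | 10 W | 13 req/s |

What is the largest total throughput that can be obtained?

46

Take node-F, node-D, and node-E: power draw 7 + 9 + 10 = 26 ≤ 27, throughput 16 + 17 + 13 = 46.
No other feasible combination does better.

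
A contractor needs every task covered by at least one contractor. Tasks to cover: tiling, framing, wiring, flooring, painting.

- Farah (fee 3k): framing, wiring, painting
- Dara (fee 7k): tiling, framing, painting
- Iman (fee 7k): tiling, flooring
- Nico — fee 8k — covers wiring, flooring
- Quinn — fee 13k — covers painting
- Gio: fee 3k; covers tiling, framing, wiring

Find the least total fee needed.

The greedy cost-per-new-task heuristic would pick Farah, Gio, and Iman for 13, but a cheaper cover exists.
Choose Farah and Iman: together they cover tiling, framing, wiring, flooring, painting — every task.
Total fee: 3 + 7 = 10.
No cover costs less than 10.

10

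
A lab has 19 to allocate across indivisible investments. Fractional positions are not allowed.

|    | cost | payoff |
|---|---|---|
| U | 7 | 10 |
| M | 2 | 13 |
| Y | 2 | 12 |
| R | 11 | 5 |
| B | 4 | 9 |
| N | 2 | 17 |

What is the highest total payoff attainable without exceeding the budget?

Allowing fractional choices, the relaxed optimum would be about 61.9, but investments are indivisible.
M + Y + B + N: cost 2 + 2 + 4 + 2 = 10 ≤ 19, payoff 13 + 12 + 9 + 17 = 51.
U + M + Y + N: cost 7 + 2 + 2 + 2 = 13 ≤ 19, payoff 10 + 13 + 12 + 17 = 52.
U + M + Y + B + N: cost 7 + 2 + 2 + 4 + 2 = 17 ≤ 19, payoff 10 + 13 + 12 + 9 + 17 = 61.
Best is U, M, Y, B, and N with total payoff 61.

61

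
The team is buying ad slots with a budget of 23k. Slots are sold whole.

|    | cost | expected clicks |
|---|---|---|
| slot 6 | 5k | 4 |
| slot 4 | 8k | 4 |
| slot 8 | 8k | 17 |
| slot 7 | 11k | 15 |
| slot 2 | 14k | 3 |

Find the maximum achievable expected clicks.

32

slot 8 + slot 7: cost 8 + 11 = 19 ≤ 23, expected clicks 17 + 15 = 32.
slot 6 + slot 4 + slot 8: cost 5 + 8 + 8 = 21 ≤ 23, expected clicks 4 + 4 + 17 = 25.
Best is slot 8 and slot 7 with total expected clicks 32.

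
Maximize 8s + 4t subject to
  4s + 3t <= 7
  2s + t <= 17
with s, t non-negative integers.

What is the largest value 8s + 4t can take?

(s,t)=(1,1) is feasible, giving 12.
(s,t)=(0,2) is feasible, giving 8.
(s,t)=(1,0) is feasible, giving 8.
No feasible integer point exceeds 12.

12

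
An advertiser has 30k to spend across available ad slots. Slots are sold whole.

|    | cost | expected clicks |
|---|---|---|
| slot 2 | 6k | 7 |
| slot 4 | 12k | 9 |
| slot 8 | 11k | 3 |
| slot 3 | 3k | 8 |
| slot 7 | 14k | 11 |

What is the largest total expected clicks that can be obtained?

Allowing fractional choices, the relaxed optimum would be about 31.2, but ad slots are indivisible.
slot 2 + slot 3 + slot 7: cost 6 + 3 + 14 = 23 ≤ 30, expected clicks 7 + 8 + 11 = 26.
slot 2 + slot 4 + slot 3: cost 6 + 12 + 3 = 21 ≤ 30, expected clicks 7 + 9 + 8 = 24.
slot 4 + slot 3 + slot 7: cost 12 + 3 + 14 = 29 ≤ 30, expected clicks 9 + 8 + 11 = 28.
Best is slot 4, slot 3, and slot 7 with total expected clicks 28.

28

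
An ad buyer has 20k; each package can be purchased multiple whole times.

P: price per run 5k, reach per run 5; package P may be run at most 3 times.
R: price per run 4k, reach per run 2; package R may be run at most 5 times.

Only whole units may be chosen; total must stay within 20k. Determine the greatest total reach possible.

17

P has the best ratio (5/5); taking only P gives at most 3×5 = 15 (stopped by the supply cap of 3).
Mixing does better — 3×P and 1×R: price 19 ≤ 20, reach 3·5 + 1·2 = 17.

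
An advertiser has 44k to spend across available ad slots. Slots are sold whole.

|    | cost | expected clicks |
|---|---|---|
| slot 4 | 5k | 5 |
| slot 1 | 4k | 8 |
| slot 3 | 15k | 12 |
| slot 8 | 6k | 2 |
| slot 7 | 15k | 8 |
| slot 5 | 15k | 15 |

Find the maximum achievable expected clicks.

40

slot 1 + slot 3 + slot 8 + slot 5: cost 4 + 15 + 6 + 15 = 40 ≤ 44, expected clicks 8 + 12 + 2 + 15 = 37.
slot 4 + slot 1 + slot 7 + slot 5: cost 5 + 4 + 15 + 15 = 39 ≤ 44, expected clicks 5 + 8 + 8 + 15 = 36.
slot 4 + slot 1 + slot 3 + slot 5: cost 5 + 4 + 15 + 15 = 39 ≤ 44, expected clicks 5 + 8 + 12 + 15 = 40.
Best is slot 4, slot 1, slot 3, and slot 5 with total expected clicks 40.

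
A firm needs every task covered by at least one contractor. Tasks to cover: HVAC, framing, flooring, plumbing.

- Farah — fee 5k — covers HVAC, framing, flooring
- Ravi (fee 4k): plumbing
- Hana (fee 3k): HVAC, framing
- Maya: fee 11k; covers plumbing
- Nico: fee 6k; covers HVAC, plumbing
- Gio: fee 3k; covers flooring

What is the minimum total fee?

9

The greedy cost-per-new-task heuristic would pick Hana, Gio, and Ravi for 10, but a cheaper cover exists.
Choose Farah and Ravi: together they cover HVAC, framing, flooring, plumbing — every task.
Total fee: 5 + 4 = 9.
No cover costs less than 9.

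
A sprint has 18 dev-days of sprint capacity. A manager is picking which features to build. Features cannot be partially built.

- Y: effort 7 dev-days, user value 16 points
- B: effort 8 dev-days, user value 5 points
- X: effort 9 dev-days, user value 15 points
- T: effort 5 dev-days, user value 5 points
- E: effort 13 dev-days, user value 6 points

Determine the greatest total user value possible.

This is a 0-1 knapsack instance.
Y + T: effort 7 + 5 = 12 ≤ 18, user value 16 + 5 = 21.
Y + B: effort 7 + 8 = 15 ≤ 18, user value 16 + 5 = 21.
Y + X: effort 7 + 9 = 16 ≤ 18, user value 16 + 15 = 31.
Best is Y and X with total user value 31.

31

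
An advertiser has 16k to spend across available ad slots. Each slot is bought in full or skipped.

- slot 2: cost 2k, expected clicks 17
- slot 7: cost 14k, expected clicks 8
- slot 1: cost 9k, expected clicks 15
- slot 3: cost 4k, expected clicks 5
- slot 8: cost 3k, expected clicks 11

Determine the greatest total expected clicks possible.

43

This is an integer program with binary decision variables.
Allowing fractional choices, the relaxed optimum would be about 45.5, but ad slots are indivisible.
slot 2 + slot 1 + slot 3: cost 2 + 9 + 4 = 15 ≤ 16, expected clicks 17 + 15 + 5 = 37.
slot 2 + slot 1 + slot 8: cost 2 + 9 + 3 = 14 ≤ 16, expected clicks 17 + 15 + 11 = 43.
slot 2 + slot 3 + slot 8: cost 2 + 4 + 3 = 9 ≤ 16, expected clicks 17 + 5 + 11 = 33.
Best is slot 2, slot 1, and slot 8 with total expected clicks 43.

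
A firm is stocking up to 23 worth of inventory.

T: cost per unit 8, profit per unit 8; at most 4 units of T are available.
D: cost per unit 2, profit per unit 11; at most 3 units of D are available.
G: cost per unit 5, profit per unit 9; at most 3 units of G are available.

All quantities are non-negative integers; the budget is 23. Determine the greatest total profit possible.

60

This is a bounded integer knapsack.
3×D and 3×G: cost 21 ≤ 23, profit 3·11 + 3·9 = 60.
3×D and 2×G: cost 16 ≤ 23, profit 3·11 + 2·9 = 51.
Best is 60.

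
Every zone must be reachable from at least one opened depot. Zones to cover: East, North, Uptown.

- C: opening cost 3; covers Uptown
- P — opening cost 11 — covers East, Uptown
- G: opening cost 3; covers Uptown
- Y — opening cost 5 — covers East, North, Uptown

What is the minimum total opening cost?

Y alone covers East, North, Uptown — every zone.
Total opening cost: 5.

5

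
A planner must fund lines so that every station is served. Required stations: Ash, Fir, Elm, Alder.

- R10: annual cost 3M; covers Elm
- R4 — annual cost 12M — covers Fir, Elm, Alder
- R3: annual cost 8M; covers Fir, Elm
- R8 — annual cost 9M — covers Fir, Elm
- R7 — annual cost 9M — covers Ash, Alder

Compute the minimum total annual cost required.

17

This is a weighted set-cover instance.
The greedy cost-per-new-station heuristic would pick R10, R7, and R3 for 20, but a cheaper cover exists.
Choose R3 and R7: together they cover Ash, Fir, Elm, Alder — every station.
Total annual cost: 8 + 9 = 17.
No cover costs less than 17.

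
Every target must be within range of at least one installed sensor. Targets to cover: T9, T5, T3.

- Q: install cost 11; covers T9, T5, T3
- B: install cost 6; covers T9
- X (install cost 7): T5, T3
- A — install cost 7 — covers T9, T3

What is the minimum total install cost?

This is an integer covering problem.
The greedy cost-per-new-target heuristic would pick X and B for 13, but a cheaper cover exists.
Q alone covers T9, T5, T3 — every target.
Total install cost: 11.
No cover costs less than 11.

11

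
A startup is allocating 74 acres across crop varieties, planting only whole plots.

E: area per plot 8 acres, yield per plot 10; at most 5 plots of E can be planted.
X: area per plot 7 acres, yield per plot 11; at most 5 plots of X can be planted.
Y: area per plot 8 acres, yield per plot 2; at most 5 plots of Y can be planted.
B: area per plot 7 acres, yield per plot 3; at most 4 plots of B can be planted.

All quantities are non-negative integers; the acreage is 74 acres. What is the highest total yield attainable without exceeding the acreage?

X has the best ratio (11/7); taking only X gives at most 5×11 = 55 (stopped by the supply cap of 5).
Mixing does better — 4×E, 5×X, and 1×B: area 74 ≤ 74, yield 4·10 + 5·11 + 1·3 = 98.

98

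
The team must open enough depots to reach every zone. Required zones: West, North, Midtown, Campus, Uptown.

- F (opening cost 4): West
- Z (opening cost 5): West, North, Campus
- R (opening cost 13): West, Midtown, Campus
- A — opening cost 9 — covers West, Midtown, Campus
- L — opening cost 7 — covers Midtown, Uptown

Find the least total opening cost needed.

12

Choose Z and L: together they cover West, North, Midtown, Campus, Uptown — every zone.
Total opening cost: 5 + 7 = 12.
No cover costs less than 12.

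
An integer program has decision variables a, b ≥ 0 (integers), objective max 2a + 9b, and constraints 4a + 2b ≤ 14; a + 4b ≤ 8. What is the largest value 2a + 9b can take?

(a,b)=(0,2): 4·0+2·2=4≤14, 1·0+4·2=8≤8, objective 18.
(a,b)=(1,1): 4·1+2·1=6≤14, 1·1+4·1=5≤8, objective 11.
(a,b)=(0,1): 4·0+2·1=2≤14, 1·0+4·1=4≤8, objective 9.
The best lattice point is (0,2), giving 18.

18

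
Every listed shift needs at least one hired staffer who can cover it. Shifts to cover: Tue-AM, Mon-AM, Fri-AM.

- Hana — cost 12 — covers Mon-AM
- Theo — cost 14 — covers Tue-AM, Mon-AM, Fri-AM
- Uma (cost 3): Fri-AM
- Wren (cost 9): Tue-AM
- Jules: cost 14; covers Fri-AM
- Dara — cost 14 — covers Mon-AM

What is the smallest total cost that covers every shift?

The greedy cost-per-new-shift heuristic would pick Uma and Theo for 17, but a cheaper cover exists.
Theo alone covers Tue-AM, Mon-AM, Fri-AM — every shift.
Total cost: 14.
No cover costs less than 14.

14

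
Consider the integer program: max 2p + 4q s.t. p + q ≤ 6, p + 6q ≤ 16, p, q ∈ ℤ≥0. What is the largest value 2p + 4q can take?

16

(p,q)=(4,2): 1·4+1·2=6≤6, 1·4+6·2=16≤16, objective 16.
(p,q)=(5,1): 1·5+1·1=6≤6, 1·5+6·1=11≤16, objective 14.
The best lattice point is (4,2), giving 16.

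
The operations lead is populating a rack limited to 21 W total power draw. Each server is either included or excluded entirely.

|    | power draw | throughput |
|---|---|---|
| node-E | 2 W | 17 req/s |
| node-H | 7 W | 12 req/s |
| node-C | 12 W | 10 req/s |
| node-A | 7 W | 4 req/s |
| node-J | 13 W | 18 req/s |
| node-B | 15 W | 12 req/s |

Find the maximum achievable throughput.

node-E + node-H + node-C: power draw 2 + 7 + 12 = 21 ≤ 21, throughput 17 + 12 + 10 = 39.
node-E + node-H + node-A: power draw 2 + 7 + 7 = 16 ≤ 21, throughput 17 + 12 + 4 = 33.
node-E + node-J: power draw 2 + 13 = 15 ≤ 21, throughput 17 + 18 = 35.
Best is node-E, node-H, and node-C with total throughput 39.

39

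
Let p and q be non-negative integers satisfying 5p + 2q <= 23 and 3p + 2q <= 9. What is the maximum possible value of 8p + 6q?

26

Relaxing integrality, the LP optimum is 27.00 at (p,q) = (0, 4.5), which is not an integer point.
(p,q)=(1,3): 5·1+2·3=11≤23, 3·1+2·3=9≤9, objective 26.
(p,q)=(0,4): 5·0+2·4=8≤23, 3·0+2·4=8≤9, objective 24.
Maximum is 26 at (p,q)=(1,3).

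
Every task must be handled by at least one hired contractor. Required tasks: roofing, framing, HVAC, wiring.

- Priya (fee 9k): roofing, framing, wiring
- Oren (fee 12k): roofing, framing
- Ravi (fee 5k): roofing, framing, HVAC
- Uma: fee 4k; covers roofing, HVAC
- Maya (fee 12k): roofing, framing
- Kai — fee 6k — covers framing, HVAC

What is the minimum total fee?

This is an integer covering problem.
Choose Priya and Uma: together they cover roofing, framing, HVAC, wiring — every task.
Total fee: 9 + 4 = 13.

13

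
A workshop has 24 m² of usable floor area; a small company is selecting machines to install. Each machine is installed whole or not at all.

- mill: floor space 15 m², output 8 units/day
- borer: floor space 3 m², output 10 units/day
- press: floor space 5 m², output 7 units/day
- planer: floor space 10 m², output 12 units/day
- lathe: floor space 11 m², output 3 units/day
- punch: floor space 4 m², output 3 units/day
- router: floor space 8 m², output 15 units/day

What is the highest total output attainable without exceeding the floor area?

37

borer + press + punch + router: floor space 3 + 5 + 4 + 8 = 20 ≤ 24, output 10 + 7 + 3 + 15 = 35.
borer + planer + router: floor space 3 + 10 + 8 = 21 ≤ 24, output 10 + 12 + 15 = 37.
Best is borer, planer, and router with total output 37.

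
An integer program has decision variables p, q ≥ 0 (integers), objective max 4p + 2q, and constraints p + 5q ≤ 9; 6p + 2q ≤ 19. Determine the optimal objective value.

12

Relaxing integrality, the LP optimum is 13.50 at (p,q) = (2.75, 1.25), which is not an integer point.
(p,q)=(3,0): 1·3+5·0=3≤9, 6·3+2·0=18≤19, objective 12.
(p,q)=(2,1): 1·2+5·1=7≤9, 6·2+2·1=14≤19, objective 10.
(p,q)=(2,0): 1·2+5·0=2≤9, 6·2+2·0=12≤19, objective 8.
The best lattice point is (3,0), giving 12.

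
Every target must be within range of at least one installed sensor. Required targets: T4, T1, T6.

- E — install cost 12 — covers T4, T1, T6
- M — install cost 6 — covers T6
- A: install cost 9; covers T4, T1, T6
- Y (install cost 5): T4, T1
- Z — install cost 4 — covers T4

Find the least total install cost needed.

A alone covers T4, T1, T6 — every target.
Total install cost: 9.

9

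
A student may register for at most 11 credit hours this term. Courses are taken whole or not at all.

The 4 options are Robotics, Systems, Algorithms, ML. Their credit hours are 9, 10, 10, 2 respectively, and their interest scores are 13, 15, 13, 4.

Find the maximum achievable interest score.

17

Systems: credit hours 10 ≤ 11, interest score 15.
Robotics + ML: credit hours 9 + 2 = 11 ≤ 11, interest score 13 + 4 = 17.
Best is Robotics and ML with total interest score 17.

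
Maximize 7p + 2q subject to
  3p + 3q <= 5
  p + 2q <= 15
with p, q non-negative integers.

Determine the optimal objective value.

7

(p,q)=(1,0): 3·1+3·0=3≤5, 1·1+2·0=1≤15, objective 7.
(p,q)=(0,1): 3·0+3·1=3≤5, 1·0+2·1=2≤15, objective 2.
(p,q)=(0,0): 3·0+3·0=0≤5, 1·0+2·0=0≤15, objective 0.
No feasible integer point exceeds 7.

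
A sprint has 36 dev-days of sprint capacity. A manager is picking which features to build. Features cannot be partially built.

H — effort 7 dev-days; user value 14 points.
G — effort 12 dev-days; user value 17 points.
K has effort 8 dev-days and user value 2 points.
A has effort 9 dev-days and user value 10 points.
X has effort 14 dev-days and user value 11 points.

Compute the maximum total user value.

This is a 0-1 knapsack instance.
Allowing fractional choices, the relaxed optimum would be about 47.3, but features are indivisible.
H + G + A: effort 7 + 12 + 9 = 28 ≤ 36, user value 14 + 17 + 10 = 41.
H + G + K + A: effort 7 + 12 + 8 + 9 = 36 ≤ 36, user value 14 + 17 + 2 + 10 = 43.
H + G + X: effort 7 + 12 + 14 = 33 ≤ 36, user value 14 + 17 + 11 = 42.
Best is H, G, K, and A with total user value 43.

43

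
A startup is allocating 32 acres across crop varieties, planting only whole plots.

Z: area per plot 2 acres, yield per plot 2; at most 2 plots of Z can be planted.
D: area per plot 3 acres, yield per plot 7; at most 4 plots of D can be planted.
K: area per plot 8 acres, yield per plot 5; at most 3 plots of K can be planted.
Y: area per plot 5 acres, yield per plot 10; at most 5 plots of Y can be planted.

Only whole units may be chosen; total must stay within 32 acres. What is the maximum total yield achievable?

68

This is a bounded integer knapsack.
2×D and 5×Y: area 31 ≤ 32, yield 2·7 + 5·10 = 64.
4×D and 4×Y: area 32 ≤ 32, yield 4·7 + 4·10 = 68.
Best is 68.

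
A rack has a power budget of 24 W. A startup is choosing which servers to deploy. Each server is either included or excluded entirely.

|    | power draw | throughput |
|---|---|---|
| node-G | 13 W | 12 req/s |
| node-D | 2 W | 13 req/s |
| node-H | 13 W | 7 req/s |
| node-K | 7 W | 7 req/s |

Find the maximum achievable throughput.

node-D + node-H + node-K: power draw 2 + 13 + 7 = 22 ≤ 24, throughput 13 + 7 + 7 = 27.
node-G + node-D + node-K: power draw 13 + 2 + 7 = 22 ≤ 24, throughput 12 + 13 + 7 = 32.
Best is node-G, node-D, and node-K with total throughput 32.

32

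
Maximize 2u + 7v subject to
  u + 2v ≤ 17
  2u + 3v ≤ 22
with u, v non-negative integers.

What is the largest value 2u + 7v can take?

49

The continuous relaxation peaks at (0, 7.33) with value 51.33; rounding to a feasible lattice point costs some objective.
(u,v)=(0,7): 1·0+2·7=14≤17, 2·0+3·7=21≤22, objective 49.
(u,v)=(1,6): 1·1+2·6=13≤17, 2·1+3·6=20≤22, objective 44.
(u,v)=(0,6): 1·0+2·6=12≤17, 2·0+3·6=18≤22, objective 42.
Maximum is 49 at (u,v)=(0,7).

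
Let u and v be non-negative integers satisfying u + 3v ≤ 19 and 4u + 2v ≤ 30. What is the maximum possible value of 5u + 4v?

42

The continuous relaxation peaks at (5.2, 4.6) with value 44.40; rounding to a feasible lattice point costs some objective.
(u,v)=(6,3): 1·6+3·3=15≤19, 4·6+2·3=30≤30, objective 42.
(u,v)=(5,4): 1·5+3·4=17≤19, 4·5+2·4=28≤30, objective 41.
Maximum is 42 at (u,v)=(6,3).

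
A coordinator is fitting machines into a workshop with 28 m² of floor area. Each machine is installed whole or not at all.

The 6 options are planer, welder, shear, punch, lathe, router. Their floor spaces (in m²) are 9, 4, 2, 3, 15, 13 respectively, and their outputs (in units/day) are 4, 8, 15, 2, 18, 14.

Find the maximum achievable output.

43

welder + shear + punch + lathe: floor space 4 + 2 + 3 + 15 = 24 ≤ 28, output 8 + 15 + 2 + 18 = 43.
planer + welder + shear + router: floor space 9 + 4 + 2 + 13 = 28 ≤ 28, output 4 + 8 + 15 + 14 = 41.
welder + shear + lathe: floor space 4 + 2 + 15 = 21 ≤ 28, output 8 + 15 + 18 = 41.
Best is welder, shear, punch, and lathe with total output 43.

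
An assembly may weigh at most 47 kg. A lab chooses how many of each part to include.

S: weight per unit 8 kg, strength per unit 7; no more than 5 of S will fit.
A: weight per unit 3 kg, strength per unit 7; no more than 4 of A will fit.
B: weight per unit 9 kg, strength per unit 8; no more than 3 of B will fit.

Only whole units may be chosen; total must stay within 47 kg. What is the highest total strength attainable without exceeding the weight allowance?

59

2×S, 4×A, and 2×B: weight 46 ≤ 47, strength 2·7 + 4·7 + 2·8 = 58.
1×S, 4×A, and 3×B: weight 47 ≤ 47, strength 1·7 + 4·7 + 3·8 = 59.
Best is 59.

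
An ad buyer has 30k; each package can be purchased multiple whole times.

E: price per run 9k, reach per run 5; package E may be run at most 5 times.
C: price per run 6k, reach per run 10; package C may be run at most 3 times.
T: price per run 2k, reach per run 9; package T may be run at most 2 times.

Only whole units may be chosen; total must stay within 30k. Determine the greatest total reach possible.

48

This is a bounded integer knapsack.
3×C and 2×T: price 22 ≤ 30, reach 3·10 + 2·9 = 48.
1×E, 3×C, and 1×T: price 29 ≤ 30, reach 1·5 + 3·10 + 1·9 = 44.
Best is 48.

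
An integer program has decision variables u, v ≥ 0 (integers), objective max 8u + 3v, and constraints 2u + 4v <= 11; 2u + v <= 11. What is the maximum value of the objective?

40

(u,v)=(5,0) is feasible, giving 40.
(u,v)=(4,0) is feasible, giving 32.
The best lattice point is (5,0), giving 40.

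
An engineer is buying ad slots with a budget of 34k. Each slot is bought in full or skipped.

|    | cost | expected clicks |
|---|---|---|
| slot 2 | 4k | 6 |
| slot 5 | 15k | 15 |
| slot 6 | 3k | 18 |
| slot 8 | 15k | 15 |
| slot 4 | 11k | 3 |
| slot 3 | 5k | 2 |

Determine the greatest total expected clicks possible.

slot 5 + slot 6 + slot 8: cost 15 + 3 + 15 = 33 ≤ 34, expected clicks 15 + 18 + 15 = 48.
slot 2 + slot 6 + slot 8 + slot 4: cost 4 + 3 + 15 + 11 = 33 ≤ 34, expected clicks 6 + 18 + 15 + 3 = 42.
slot 2 + slot 5 + slot 6 + slot 4: cost 4 + 15 + 3 + 11 = 33 ≤ 34, expected clicks 6 + 15 + 18 + 3 = 42.
Best is slot 5, slot 6, and slot 8 with total expected clicks 48.

48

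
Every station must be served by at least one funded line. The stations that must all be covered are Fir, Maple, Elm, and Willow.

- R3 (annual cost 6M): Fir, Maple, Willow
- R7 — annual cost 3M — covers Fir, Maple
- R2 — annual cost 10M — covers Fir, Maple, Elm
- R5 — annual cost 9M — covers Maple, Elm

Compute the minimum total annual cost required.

15

This is an integer covering problem.
The greedy cost-per-new-station heuristic would pick R7, R3, and R5 for 18, but a cheaper cover exists.
Choose R3 and R5: together they cover Fir, Maple, Elm, Willow — every station.
Total annual cost: 6 + 9 = 15.
No cover costs less than 15.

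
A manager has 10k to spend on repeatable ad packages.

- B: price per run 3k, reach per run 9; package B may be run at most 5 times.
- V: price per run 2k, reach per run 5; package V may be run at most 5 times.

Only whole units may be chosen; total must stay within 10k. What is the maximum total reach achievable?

This is a bounded integer knapsack.
2×B and 2×V: price 10 ≤ 10, reach 2·9 + 2·5 = 28.
3×B: price 9 ≤ 10, reach 3·9 = 27.
Best is 28.

28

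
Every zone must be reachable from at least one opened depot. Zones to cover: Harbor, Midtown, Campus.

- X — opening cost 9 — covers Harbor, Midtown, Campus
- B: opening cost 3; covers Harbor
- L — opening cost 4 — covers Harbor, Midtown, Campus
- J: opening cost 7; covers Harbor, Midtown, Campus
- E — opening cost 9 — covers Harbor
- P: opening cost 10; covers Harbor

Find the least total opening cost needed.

4

L alone covers Harbor, Midtown, Campus — every zone.
Total opening cost: 4.
No cover costs less than 4.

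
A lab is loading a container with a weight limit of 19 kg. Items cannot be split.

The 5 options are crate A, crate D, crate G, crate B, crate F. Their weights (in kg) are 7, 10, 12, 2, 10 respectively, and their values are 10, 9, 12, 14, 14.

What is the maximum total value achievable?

38

This is an integer program with binary decision variables.
Take crate A, crate B, and crate F: weight 7 + 2 + 10 = 19 ≤ 19, value 10 + 14 + 14 = 38.
No other feasible combination does better.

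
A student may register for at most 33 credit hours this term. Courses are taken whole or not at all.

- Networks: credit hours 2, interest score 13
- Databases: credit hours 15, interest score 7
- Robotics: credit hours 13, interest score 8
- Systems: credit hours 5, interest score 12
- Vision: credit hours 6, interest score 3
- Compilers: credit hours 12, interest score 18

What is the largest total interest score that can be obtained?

51

Allowing fractional choices, the relaxed optimum would be about 51.5, but courses are indivisible.
Networks + Systems + Vision + Compilers: credit hours 2 + 5 + 6 + 12 = 25 ≤ 33, interest score 13 + 12 + 3 + 18 = 46.
Networks + Robotics + Systems + Compilers: credit hours 2 + 13 + 5 + 12 = 32 ≤ 33, interest score 13 + 8 + 12 + 18 = 51.
Networks + Systems + Compilers: credit hours 2 + 5 + 12 = 19 ≤ 33, interest score 13 + 12 + 18 = 43.
Best is Networks, Robotics, Systems, and Compilers with total interest score 51.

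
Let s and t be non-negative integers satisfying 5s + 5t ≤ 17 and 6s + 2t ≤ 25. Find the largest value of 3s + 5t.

15

The continuous relaxation peaks at (0, 3.4) with value 17.00; rounding to a feasible lattice point costs some objective.
(s,t)=(0,3): 5·0+5·3=15≤17, 6·0+2·3=6≤25, objective 15.
(s,t)=(1,2): 5·1+5·2=15≤17, 6·1+2·2=10≤25, objective 13.
(s,t)=(0,2): 5·0+5·2=10≤17, 6·0+2·2=4≤25, objective 10.
The best lattice point is (0,3), giving 15.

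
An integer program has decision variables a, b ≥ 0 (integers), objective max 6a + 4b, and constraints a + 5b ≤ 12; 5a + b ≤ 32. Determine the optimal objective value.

40

The continuous relaxation peaks at (6.17, 1.17) with value 41.67; rounding to a feasible lattice point costs some objective.
(a,b)=(6,1): 1·6+5·1=11≤12, 5·6+1·1=31≤32, objective 40.
(a,b)=(6,0): 1·6+5·0=6≤12, 5·6+1·0=30≤32, objective 36.
(a,b)=(5,1): 1·5+5·1=10≤12, 5·5+1·1=26≤32, objective 34.
(a,b)=(5,0): 1·5+5·0=5≤12, 5·5+1·0=25≤32, objective 30.
The best lattice point is (6,1), giving 40.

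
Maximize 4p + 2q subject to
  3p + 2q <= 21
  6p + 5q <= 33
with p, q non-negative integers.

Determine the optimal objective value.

(p,q)=(5,0): 3·5+2·0=15≤21, 6·5+5·0=30≤33, objective 20.
(p,q)=(4,1): 3·4+2·1=14≤21, 6·4+5·1=29≤33, objective 18.
The best lattice point is (5,0), giving 20.

20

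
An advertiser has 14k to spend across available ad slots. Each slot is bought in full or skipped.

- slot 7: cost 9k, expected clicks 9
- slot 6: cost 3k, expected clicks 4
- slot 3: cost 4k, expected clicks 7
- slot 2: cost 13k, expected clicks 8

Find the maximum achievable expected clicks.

This is an integer program with binary decision variables.
Take slot 7 and slot 3: cost 9 + 4 = 13 ≤ 14, expected clicks 9 + 7 = 16.
No other feasible combination does better.

16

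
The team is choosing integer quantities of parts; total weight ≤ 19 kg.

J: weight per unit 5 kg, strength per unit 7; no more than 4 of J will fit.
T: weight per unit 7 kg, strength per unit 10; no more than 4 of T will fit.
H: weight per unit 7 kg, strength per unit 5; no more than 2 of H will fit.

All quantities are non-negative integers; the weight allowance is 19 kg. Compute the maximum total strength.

This is a bounded integer knapsack.
T has the best ratio (10/7); taking only T gives at most 2×10 = 20 (stopped by the weight limit).
Mixing does better — 1×J and 2×T: weight 19 ≤ 19, strength 1·7 + 2·10 = 27.

27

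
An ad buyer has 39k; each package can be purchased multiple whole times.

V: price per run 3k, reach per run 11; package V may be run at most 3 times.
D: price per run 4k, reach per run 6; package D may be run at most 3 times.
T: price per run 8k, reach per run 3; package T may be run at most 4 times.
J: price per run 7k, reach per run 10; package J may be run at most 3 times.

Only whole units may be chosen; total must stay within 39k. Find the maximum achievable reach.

75

This is a bounded integer knapsack.
3×V, 2×D, and 3×J: price 38 ≤ 39, reach 3·11 + 2·6 + 3·10 = 75.
3×V, 3×D, and 2×J: price 35 ≤ 39, reach 3·11 + 3·6 + 2·10 = 71.
Best is 75.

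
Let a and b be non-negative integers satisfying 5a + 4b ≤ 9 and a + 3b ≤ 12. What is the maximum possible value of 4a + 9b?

18

Relaxing integrality, the LP optimum is 20.25 at (a,b) = (0, 2.25), which is not an integer point.
(a,b)=(0,2): 5·0+4·2=8≤9, 1·0+3·2=6≤12, objective 18.
(a,b)=(1,1): 5·1+4·1=9≤9, 1·1+3·1=4≤12, objective 13.
(a,b)=(0,1): 5·0+4·1=4≤9, 1·0+3·1=3≤12, objective 9.
No feasible integer point exceeds 18.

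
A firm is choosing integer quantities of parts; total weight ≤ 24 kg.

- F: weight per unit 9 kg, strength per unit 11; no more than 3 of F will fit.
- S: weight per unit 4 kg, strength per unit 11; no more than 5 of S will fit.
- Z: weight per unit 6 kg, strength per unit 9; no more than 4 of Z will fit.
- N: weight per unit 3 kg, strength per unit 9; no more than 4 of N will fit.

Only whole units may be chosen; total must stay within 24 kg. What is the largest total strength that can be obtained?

69

3×S and 4×N: weight 24 ≤ 24, strength 3·11 + 4·9 = 69.
5×S and 1×N: weight 23 ≤ 24, strength 5·11 + 1·9 = 64.
Best is 69.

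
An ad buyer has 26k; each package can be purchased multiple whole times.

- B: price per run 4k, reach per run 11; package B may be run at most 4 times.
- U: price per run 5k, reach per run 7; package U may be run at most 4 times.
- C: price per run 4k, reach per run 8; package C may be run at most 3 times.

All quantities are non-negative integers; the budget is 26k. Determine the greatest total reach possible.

B has the best ratio (11/4); taking only B gives at most 4×11 = 44 (stopped by the supply cap of 4).
Mixing does better — 4×B and 2×C: price 24 ≤ 26, reach 4·11 + 2·8 = 60.

60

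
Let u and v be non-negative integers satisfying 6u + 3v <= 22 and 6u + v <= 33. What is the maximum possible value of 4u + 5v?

35

(u,v)=(0,7): 6·0+3·7=21≤22, 6·0+1·7=7≤33, objective 35.
(u,v)=(0,6): 6·0+3·6=18≤22, 6·0+1·6=6≤33, objective 30.
The best lattice point is (0,7), giving 35.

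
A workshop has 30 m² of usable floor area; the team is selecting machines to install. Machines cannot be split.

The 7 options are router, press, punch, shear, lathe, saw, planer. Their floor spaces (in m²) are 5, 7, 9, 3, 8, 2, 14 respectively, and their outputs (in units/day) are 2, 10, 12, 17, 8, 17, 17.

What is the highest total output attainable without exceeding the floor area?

64

Allowing fractional choices, the relaxed optimum would be about 66.9, but machines are indivisible.
press + punch + shear + lathe + saw: floor space 7 + 9 + 3 + 8 + 2 = 29 ≤ 30, output 10 + 12 + 17 + 8 + 17 = 64.
punch + shear + saw + planer: floor space 9 + 3 + 2 + 14 = 28 ≤ 30, output 12 + 17 + 17 + 17 = 63.
Best is press, punch, shear, lathe, and saw with total output 64.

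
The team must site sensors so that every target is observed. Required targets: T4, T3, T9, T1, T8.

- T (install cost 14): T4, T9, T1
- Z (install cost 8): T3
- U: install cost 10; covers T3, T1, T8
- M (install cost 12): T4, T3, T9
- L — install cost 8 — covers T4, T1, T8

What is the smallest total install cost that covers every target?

20

Choose M and L: together they cover T4, T3, T9, T1, T8 — every target.
Total install cost: 12 + 8 = 20.
No cover costs less than 20.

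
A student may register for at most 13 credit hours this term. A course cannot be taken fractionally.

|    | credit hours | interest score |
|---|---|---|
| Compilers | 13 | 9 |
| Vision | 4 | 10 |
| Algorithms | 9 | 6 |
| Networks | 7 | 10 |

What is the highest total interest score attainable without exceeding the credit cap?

This is a 0-1 knapsack instance.
Allowing fractional choices, the relaxed optimum would be about 21.4, but courses are indivisible.
Vision + Networks: credit hours 4 + 7 = 11 ≤ 13, interest score 10 + 10 = 20.
Vision + Algorithms: credit hours 4 + 9 = 13 ≤ 13, interest score 10 + 6 = 16.
Best is Vision and Networks with total interest score 20.

20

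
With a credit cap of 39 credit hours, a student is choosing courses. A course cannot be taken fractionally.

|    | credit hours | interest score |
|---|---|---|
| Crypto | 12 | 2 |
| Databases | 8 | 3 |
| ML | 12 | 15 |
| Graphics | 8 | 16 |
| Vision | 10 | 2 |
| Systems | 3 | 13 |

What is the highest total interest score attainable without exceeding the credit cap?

47

ML + Graphics + Vision + Systems: credit hours 12 + 8 + 10 + 3 = 33 ≤ 39, interest score 15 + 16 + 2 + 13 = 46.
Databases + ML + Graphics + Systems: credit hours 8 + 12 + 8 + 3 = 31 ≤ 39, interest score 3 + 15 + 16 + 13 = 47.
Best is Databases, ML, Graphics, and Systems with total interest score 47.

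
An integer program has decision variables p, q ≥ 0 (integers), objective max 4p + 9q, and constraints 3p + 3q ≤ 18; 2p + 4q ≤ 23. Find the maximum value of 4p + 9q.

Relaxing integrality, the LP optimum is 51.75 at (p,q) = (0, 5.75), which is not an integer point.
(p,q)=(1,5): 3·1+3·5=18≤18, 2·1+4·5=22≤23, objective 49.
(p,q)=(0,5): 3·0+3·5=15≤18, 2·0+4·5=20≤23, objective 45.
The best lattice point is (1,5), giving 49.

49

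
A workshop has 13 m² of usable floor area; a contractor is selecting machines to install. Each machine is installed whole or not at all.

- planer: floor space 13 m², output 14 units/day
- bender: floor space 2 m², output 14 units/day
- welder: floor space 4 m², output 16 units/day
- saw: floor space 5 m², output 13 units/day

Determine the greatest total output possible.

43

Allowing fractional choices, the relaxed optimum would be about 45.2, but machines are indivisible.
bender + welder: floor space 2 + 4 = 6 ≤ 13, output 14 + 16 = 30.
bender + welder + saw: floor space 2 + 4 + 5 = 11 ≤ 13, output 14 + 16 + 13 = 43.
Best is bender, welder, and saw with total output 43.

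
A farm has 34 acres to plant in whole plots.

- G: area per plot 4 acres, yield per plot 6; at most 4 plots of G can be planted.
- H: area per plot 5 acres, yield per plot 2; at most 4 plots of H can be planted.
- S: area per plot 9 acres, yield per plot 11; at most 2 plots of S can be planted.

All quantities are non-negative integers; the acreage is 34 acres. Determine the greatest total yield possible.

46

3×G and 2×S: area 30 ≤ 34, yield 3·6 + 2·11 = 40.
4×G and 2×S: area 34 ≤ 34, yield 4·6 + 2·11 = 46.
Best is 46.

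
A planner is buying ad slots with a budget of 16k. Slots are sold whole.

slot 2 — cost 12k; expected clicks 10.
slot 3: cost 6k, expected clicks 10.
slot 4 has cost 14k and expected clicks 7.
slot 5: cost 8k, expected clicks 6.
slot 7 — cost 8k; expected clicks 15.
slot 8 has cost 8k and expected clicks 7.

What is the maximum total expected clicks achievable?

Allowing fractional choices, the relaxed optimum would be about 26.8, but ad slots are indivisible.
slot 3 + slot 7: cost 6 + 8 = 14 ≤ 16, expected clicks 10 + 15 = 25.
slot 7 + slot 8: cost 8 + 8 = 16 ≤ 16, expected clicks 15 + 7 = 22.
Best is slot 3 and slot 7 with total expected clicks 25.

25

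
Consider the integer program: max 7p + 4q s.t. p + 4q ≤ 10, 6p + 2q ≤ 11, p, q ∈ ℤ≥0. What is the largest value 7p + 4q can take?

15

The continuous relaxation peaks at (1.09, 2.23) with value 16.55; rounding to a feasible lattice point costs some objective.
(p,q)=(1,2): 1·1+4·2=9≤10, 6·1+2·2=10≤11, objective 15.
(p,q)=(1,1): 1·1+4·1=5≤10, 6·1+2·1=8≤11, objective 11.
(p,q)=(0,2): 1·0+4·2=8≤10, 6·0+2·2=4≤11, objective 8.
The best lattice point is (1,2), giving 15.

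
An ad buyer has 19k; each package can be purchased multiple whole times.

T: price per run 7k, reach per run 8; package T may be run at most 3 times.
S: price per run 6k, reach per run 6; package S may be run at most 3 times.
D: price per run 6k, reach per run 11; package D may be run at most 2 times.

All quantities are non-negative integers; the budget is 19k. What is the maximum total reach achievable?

30

D has the best ratio (11/6); taking only D gives at most 2×11 = 22 (stopped by the supply cap of 2).
Mixing does better — 1×T and 2×D: price 19 ≤ 19, reach 1·8 + 2·11 = 30.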